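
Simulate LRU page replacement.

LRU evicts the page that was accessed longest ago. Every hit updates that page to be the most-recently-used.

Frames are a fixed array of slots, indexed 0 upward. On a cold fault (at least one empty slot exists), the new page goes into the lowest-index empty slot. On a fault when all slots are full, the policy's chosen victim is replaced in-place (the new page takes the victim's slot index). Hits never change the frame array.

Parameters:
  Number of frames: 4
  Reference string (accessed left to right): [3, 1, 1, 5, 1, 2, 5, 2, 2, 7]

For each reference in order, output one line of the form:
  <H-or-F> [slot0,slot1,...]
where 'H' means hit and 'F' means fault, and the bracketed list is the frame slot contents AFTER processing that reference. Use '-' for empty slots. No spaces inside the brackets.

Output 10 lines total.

F [3,-,-,-]
F [3,1,-,-]
H [3,1,-,-]
F [3,1,5,-]
H [3,1,5,-]
F [3,1,5,2]
H [3,1,5,2]
H [3,1,5,2]
H [3,1,5,2]
F [7,1,5,2]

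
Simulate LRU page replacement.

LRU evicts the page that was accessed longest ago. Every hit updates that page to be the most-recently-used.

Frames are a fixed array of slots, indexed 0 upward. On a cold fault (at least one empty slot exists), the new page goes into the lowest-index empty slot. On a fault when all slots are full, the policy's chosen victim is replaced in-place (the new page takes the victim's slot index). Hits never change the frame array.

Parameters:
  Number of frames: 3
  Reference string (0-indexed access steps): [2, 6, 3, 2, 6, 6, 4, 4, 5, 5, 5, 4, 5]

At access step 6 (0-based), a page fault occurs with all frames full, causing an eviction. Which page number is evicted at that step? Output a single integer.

Step 0: ref 2 -> FAULT, frames=[2,-,-]
Step 1: ref 6 -> FAULT, frames=[2,6,-]
Step 2: ref 3 -> FAULT, frames=[2,6,3]
Step 3: ref 2 -> HIT, frames=[2,6,3]
Step 4: ref 6 -> HIT, frames=[2,6,3]
Step 5: ref 6 -> HIT, frames=[2,6,3]
Step 6: ref 4 -> FAULT, evict 3, frames=[2,6,4]
At step 6: evicted page 3

Answer: 3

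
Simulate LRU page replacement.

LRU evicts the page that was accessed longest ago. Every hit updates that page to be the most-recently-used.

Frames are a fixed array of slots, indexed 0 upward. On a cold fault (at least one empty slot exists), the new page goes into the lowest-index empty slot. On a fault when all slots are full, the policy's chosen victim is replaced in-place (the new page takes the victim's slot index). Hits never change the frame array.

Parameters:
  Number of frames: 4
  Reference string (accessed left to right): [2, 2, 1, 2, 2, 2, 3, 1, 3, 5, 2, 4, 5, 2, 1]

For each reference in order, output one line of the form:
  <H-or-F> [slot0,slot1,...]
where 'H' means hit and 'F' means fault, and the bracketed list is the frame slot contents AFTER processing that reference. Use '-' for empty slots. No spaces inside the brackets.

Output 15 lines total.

F [2,-,-,-]
H [2,-,-,-]
F [2,1,-,-]
H [2,1,-,-]
H [2,1,-,-]
H [2,1,-,-]
F [2,1,3,-]
H [2,1,3,-]
H [2,1,3,-]
F [2,1,3,5]
H [2,1,3,5]
F [2,4,3,5]
H [2,4,3,5]
H [2,4,3,5]
F [2,4,1,5]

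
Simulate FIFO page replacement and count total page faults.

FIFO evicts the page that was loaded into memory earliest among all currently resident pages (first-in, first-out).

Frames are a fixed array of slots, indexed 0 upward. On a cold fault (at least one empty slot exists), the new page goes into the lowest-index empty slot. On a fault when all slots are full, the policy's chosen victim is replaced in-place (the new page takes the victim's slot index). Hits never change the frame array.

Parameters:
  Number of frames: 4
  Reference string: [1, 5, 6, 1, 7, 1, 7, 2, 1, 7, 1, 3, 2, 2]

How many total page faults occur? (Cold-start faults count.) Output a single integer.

Answer: 7

Derivation:
Step 0: ref 1 → FAULT, frames=[1,-,-,-]
Step 1: ref 5 → FAULT, frames=[1,5,-,-]
Step 2: ref 6 → FAULT, frames=[1,5,6,-]
Step 3: ref 1 → HIT, frames=[1,5,6,-]
Step 4: ref 7 → FAULT, frames=[1,5,6,7]
Step 5: ref 1 → HIT, frames=[1,5,6,7]
Step 6: ref 7 → HIT, frames=[1,5,6,7]
Step 7: ref 2 → FAULT (evict 1), frames=[2,5,6,7]
Step 8: ref 1 → FAULT (evict 5), frames=[2,1,6,7]
Step 9: ref 7 → HIT, frames=[2,1,6,7]
Step 10: ref 1 → HIT, frames=[2,1,6,7]
Step 11: ref 3 → FAULT (evict 6), frames=[2,1,3,7]
Step 12: ref 2 → HIT, frames=[2,1,3,7]
Step 13: ref 2 → HIT, frames=[2,1,3,7]
Total faults: 7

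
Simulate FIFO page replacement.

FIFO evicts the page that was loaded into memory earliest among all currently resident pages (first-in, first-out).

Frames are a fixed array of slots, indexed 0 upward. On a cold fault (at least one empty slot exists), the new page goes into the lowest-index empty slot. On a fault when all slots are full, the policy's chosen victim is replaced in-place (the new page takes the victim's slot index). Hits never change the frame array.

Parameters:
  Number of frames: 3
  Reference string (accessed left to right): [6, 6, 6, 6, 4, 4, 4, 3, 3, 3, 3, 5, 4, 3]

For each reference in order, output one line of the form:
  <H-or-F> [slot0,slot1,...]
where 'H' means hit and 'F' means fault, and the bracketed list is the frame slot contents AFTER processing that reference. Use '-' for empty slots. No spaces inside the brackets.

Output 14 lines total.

F [6,-,-]
H [6,-,-]
H [6,-,-]
H [6,-,-]
F [6,4,-]
H [6,4,-]
H [6,4,-]
F [6,4,3]
H [6,4,3]
H [6,4,3]
H [6,4,3]
F [5,4,3]
H [5,4,3]
H [5,4,3]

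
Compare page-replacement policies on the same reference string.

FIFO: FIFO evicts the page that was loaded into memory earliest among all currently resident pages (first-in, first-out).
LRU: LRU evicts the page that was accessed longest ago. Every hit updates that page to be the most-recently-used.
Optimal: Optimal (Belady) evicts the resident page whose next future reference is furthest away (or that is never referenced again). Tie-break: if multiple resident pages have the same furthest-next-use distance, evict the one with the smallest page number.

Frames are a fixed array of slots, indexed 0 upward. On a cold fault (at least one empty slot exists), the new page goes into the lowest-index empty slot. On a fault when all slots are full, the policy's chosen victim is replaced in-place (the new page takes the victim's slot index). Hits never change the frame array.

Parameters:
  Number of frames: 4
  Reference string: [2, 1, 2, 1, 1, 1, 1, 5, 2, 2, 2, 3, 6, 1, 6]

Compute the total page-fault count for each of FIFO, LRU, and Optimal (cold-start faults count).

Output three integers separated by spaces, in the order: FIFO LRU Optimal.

Answer: 5 6 5

Derivation:
--- FIFO ---
  step 0: ref 2 -> FAULT, frames=[2,-,-,-] (faults so far: 1)
  step 1: ref 1 -> FAULT, frames=[2,1,-,-] (faults so far: 2)
  step 2: ref 2 -> HIT, frames=[2,1,-,-] (faults so far: 2)
  step 3: ref 1 -> HIT, frames=[2,1,-,-] (faults so far: 2)
  step 4: ref 1 -> HIT, frames=[2,1,-,-] (faults so far: 2)
  step 5: ref 1 -> HIT, frames=[2,1,-,-] (faults so far: 2)
  step 6: ref 1 -> HIT, frames=[2,1,-,-] (faults so far: 2)
  step 7: ref 5 -> FAULT, frames=[2,1,5,-] (faults so far: 3)
  step 8: ref 2 -> HIT, frames=[2,1,5,-] (faults so far: 3)
  step 9: ref 2 -> HIT, frames=[2,1,5,-] (faults so far: 3)
  step 10: ref 2 -> HIT, frames=[2,1,5,-] (faults so far: 3)
  step 11: ref 3 -> FAULT, frames=[2,1,5,3] (faults so far: 4)
  step 12: ref 6 -> FAULT, evict 2, frames=[6,1,5,3] (faults so far: 5)
  step 13: ref 1 -> HIT, frames=[6,1,5,3] (faults so far: 5)
  step 14: ref 6 -> HIT, frames=[6,1,5,3] (faults so far: 5)
  FIFO total faults: 5
--- LRU ---
  step 0: ref 2 -> FAULT, frames=[2,-,-,-] (faults so far: 1)
  step 1: ref 1 -> FAULT, frames=[2,1,-,-] (faults so far: 2)
  step 2: ref 2 -> HIT, frames=[2,1,-,-] (faults so far: 2)
  step 3: ref 1 -> HIT, frames=[2,1,-,-] (faults so far: 2)
  step 4: ref 1 -> HIT, frames=[2,1,-,-] (faults so far: 2)
  step 5: ref 1 -> HIT, frames=[2,1,-,-] (faults so far: 2)
  step 6: ref 1 -> HIT, frames=[2,1,-,-] (faults so far: 2)
  step 7: ref 5 -> FAULT, frames=[2,1,5,-] (faults so far: 3)
  step 8: ref 2 -> HIT, frames=[2,1,5,-] (faults so far: 3)
  step 9: ref 2 -> HIT, frames=[2,1,5,-] (faults so far: 3)
  step 10: ref 2 -> HIT, frames=[2,1,5,-] (faults so far: 3)
  step 11: ref 3 -> FAULT, frames=[2,1,5,3] (faults so far: 4)
  step 12: ref 6 -> FAULT, evict 1, frames=[2,6,5,3] (faults so far: 5)
  step 13: ref 1 -> FAULT, evict 5, frames=[2,6,1,3] (faults so far: 6)
  step 14: ref 6 -> HIT, frames=[2,6,1,3] (faults so far: 6)
  LRU total faults: 6
--- Optimal ---
  step 0: ref 2 -> FAULT, frames=[2,-,-,-] (faults so far: 1)
  step 1: ref 1 -> FAULT, frames=[2,1,-,-] (faults so far: 2)
  step 2: ref 2 -> HIT, frames=[2,1,-,-] (faults so far: 2)
  step 3: ref 1 -> HIT, frames=[2,1,-,-] (faults so far: 2)
  step 4: ref 1 -> HIT, frames=[2,1,-,-] (faults so far: 2)
  step 5: ref 1 -> HIT, frames=[2,1,-,-] (faults so far: 2)
  step 6: ref 1 -> HIT, frames=[2,1,-,-] (faults so far: 2)
  step 7: ref 5 -> FAULT, frames=[2,1,5,-] (faults so far: 3)
  step 8: ref 2 -> HIT, frames=[2,1,5,-] (faults so far: 3)
  step 9: ref 2 -> HIT, frames=[2,1,5,-] (faults so far: 3)
  step 10: ref 2 -> HIT, frames=[2,1,5,-] (faults so far: 3)
  step 11: ref 3 -> FAULT, frames=[2,1,5,3] (faults so far: 4)
  step 12: ref 6 -> FAULT, evict 2, frames=[6,1,5,3] (faults so far: 5)
  step 13: ref 1 -> HIT, frames=[6,1,5,3] (faults so far: 5)
  step 14: ref 6 -> HIT, frames=[6,1,5,3] (faults so far: 5)
  Optimal total faults: 5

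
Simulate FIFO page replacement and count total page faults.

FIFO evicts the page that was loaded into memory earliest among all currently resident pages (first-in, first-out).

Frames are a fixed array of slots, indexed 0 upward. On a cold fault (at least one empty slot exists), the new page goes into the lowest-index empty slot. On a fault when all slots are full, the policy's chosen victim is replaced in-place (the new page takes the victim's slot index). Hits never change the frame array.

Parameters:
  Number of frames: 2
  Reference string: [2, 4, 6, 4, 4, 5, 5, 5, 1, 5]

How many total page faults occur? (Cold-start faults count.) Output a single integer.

Step 0: ref 2 → FAULT, frames=[2,-]
Step 1: ref 4 → FAULT, frames=[2,4]
Step 2: ref 6 → FAULT (evict 2), frames=[6,4]
Step 3: ref 4 → HIT, frames=[6,4]
Step 4: ref 4 → HIT, frames=[6,4]
Step 5: ref 5 → FAULT (evict 4), frames=[6,5]
Step 6: ref 5 → HIT, frames=[6,5]
Step 7: ref 5 → HIT, frames=[6,5]
Step 8: ref 1 → FAULT (evict 6), frames=[1,5]
Step 9: ref 5 → HIT, frames=[1,5]
Total faults: 5

Answer: 5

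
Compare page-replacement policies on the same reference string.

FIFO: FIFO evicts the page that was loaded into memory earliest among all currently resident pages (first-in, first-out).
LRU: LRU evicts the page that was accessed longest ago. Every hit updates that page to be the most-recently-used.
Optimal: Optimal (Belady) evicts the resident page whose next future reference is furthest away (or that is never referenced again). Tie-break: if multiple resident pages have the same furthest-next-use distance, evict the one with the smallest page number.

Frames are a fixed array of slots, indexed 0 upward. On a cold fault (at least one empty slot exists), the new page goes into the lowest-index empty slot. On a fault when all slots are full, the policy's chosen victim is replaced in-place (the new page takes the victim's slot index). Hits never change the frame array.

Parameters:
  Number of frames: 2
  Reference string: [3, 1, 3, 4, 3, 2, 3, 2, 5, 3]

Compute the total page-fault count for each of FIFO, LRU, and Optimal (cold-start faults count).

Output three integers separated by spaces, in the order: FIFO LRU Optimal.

Answer: 7 6 5

Derivation:
--- FIFO ---
  step 0: ref 3 -> FAULT, frames=[3,-] (faults so far: 1)
  step 1: ref 1 -> FAULT, frames=[3,1] (faults so far: 2)
  step 2: ref 3 -> HIT, frames=[3,1] (faults so far: 2)
  step 3: ref 4 -> FAULT, evict 3, frames=[4,1] (faults so far: 3)
  step 4: ref 3 -> FAULT, evict 1, frames=[4,3] (faults so far: 4)
  step 5: ref 2 -> FAULT, evict 4, frames=[2,3] (faults so far: 5)
  step 6: ref 3 -> HIT, frames=[2,3] (faults so far: 5)
  step 7: ref 2 -> HIT, frames=[2,3] (faults so far: 5)
  step 8: ref 5 -> FAULT, evict 3, frames=[2,5] (faults so far: 6)
  step 9: ref 3 -> FAULT, evict 2, frames=[3,5] (faults so far: 7)
  FIFO total faults: 7
--- LRU ---
  step 0: ref 3 -> FAULT, frames=[3,-] (faults so far: 1)
  step 1: ref 1 -> FAULT, frames=[3,1] (faults so far: 2)
  step 2: ref 3 -> HIT, frames=[3,1] (faults so far: 2)
  step 3: ref 4 -> FAULT, evict 1, frames=[3,4] (faults so far: 3)
  step 4: ref 3 -> HIT, frames=[3,4] (faults so far: 3)
  step 5: ref 2 -> FAULT, evict 4, frames=[3,2] (faults so far: 4)
  step 6: ref 3 -> HIT, frames=[3,2] (faults so far: 4)
  step 7: ref 2 -> HIT, frames=[3,2] (faults so far: 4)
  step 8: ref 5 -> FAULT, evict 3, frames=[5,2] (faults so far: 5)
  step 9: ref 3 -> FAULT, evict 2, frames=[5,3] (faults so far: 6)
  LRU total faults: 6
--- Optimal ---
  step 0: ref 3 -> FAULT, frames=[3,-] (faults so far: 1)
  step 1: ref 1 -> FAULT, frames=[3,1] (faults so far: 2)
  step 2: ref 3 -> HIT, frames=[3,1] (faults so far: 2)
  step 3: ref 4 -> FAULT, evict 1, frames=[3,4] (faults so far: 3)
  step 4: ref 3 -> HIT, frames=[3,4] (faults so far: 3)
  step 5: ref 2 -> FAULT, evict 4, frames=[3,2] (faults so far: 4)
  step 6: ref 3 -> HIT, frames=[3,2] (faults so far: 4)
  step 7: ref 2 -> HIT, frames=[3,2] (faults so far: 4)
  step 8: ref 5 -> FAULT, evict 2, frames=[3,5] (faults so far: 5)
  step 9: ref 3 -> HIT, frames=[3,5] (faults so far: 5)
  Optimal total faults: 5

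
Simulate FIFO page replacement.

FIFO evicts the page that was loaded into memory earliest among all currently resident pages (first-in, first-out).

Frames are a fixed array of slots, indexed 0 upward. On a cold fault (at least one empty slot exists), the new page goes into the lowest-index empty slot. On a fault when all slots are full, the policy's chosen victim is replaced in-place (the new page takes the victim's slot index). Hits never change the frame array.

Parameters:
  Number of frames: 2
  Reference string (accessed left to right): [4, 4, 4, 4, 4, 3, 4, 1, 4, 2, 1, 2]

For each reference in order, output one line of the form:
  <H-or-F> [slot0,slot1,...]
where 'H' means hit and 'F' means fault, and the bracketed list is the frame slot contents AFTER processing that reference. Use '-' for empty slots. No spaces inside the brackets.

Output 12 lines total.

F [4,-]
H [4,-]
H [4,-]
H [4,-]
H [4,-]
F [4,3]
H [4,3]
F [1,3]
F [1,4]
F [2,4]
F [2,1]
H [2,1]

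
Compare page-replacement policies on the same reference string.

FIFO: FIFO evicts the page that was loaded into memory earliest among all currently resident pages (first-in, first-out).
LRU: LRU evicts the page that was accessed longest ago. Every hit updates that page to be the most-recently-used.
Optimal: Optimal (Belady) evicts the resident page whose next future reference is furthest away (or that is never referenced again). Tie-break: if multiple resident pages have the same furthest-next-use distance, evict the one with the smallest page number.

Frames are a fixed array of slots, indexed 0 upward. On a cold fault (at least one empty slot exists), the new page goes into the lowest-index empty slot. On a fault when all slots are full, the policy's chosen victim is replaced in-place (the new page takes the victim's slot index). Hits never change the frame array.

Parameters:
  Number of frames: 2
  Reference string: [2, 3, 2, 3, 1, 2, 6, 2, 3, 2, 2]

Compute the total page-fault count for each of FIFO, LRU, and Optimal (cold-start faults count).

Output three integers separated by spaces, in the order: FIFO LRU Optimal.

--- FIFO ---
  step 0: ref 2 -> FAULT, frames=[2,-] (faults so far: 1)
  step 1: ref 3 -> FAULT, frames=[2,3] (faults so far: 2)
  step 2: ref 2 -> HIT, frames=[2,3] (faults so far: 2)
  step 3: ref 3 -> HIT, frames=[2,3] (faults so far: 2)
  step 4: ref 1 -> FAULT, evict 2, frames=[1,3] (faults so far: 3)
  step 5: ref 2 -> FAULT, evict 3, frames=[1,2] (faults so far: 4)
  step 6: ref 6 -> FAULT, evict 1, frames=[6,2] (faults so far: 5)
  step 7: ref 2 -> HIT, frames=[6,2] (faults so far: 5)
  step 8: ref 3 -> FAULT, evict 2, frames=[6,3] (faults so far: 6)
  step 9: ref 2 -> FAULT, evict 6, frames=[2,3] (faults so far: 7)
  step 10: ref 2 -> HIT, frames=[2,3] (faults so far: 7)
  FIFO total faults: 7
--- LRU ---
  step 0: ref 2 -> FAULT, frames=[2,-] (faults so far: 1)
  step 1: ref 3 -> FAULT, frames=[2,3] (faults so far: 2)
  step 2: ref 2 -> HIT, frames=[2,3] (faults so far: 2)
  step 3: ref 3 -> HIT, frames=[2,3] (faults so far: 2)
  step 4: ref 1 -> FAULT, evict 2, frames=[1,3] (faults so far: 3)
  step 5: ref 2 -> FAULT, evict 3, frames=[1,2] (faults so far: 4)
  step 6: ref 6 -> FAULT, evict 1, frames=[6,2] (faults so far: 5)
  step 7: ref 2 -> HIT, frames=[6,2] (faults so far: 5)
  step 8: ref 3 -> FAULT, evict 6, frames=[3,2] (faults so far: 6)
  step 9: ref 2 -> HIT, frames=[3,2] (faults so far: 6)
  step 10: ref 2 -> HIT, frames=[3,2] (faults so far: 6)
  LRU total faults: 6
--- Optimal ---
  step 0: ref 2 -> FAULT, frames=[2,-] (faults so far: 1)
  step 1: ref 3 -> FAULT, frames=[2,3] (faults so far: 2)
  step 2: ref 2 -> HIT, frames=[2,3] (faults so far: 2)
  step 3: ref 3 -> HIT, frames=[2,3] (faults so far: 2)
  step 4: ref 1 -> FAULT, evict 3, frames=[2,1] (faults so far: 3)
  step 5: ref 2 -> HIT, frames=[2,1] (faults so far: 3)
  step 6: ref 6 -> FAULT, evict 1, frames=[2,6] (faults so far: 4)
  step 7: ref 2 -> HIT, frames=[2,6] (faults so far: 4)
  step 8: ref 3 -> FAULT, evict 6, frames=[2,3] (faults so far: 5)
  step 9: ref 2 -> HIT, frames=[2,3] (faults so far: 5)
  step 10: ref 2 -> HIT, frames=[2,3] (faults so far: 5)
  Optimal total faults: 5

Answer: 7 6 5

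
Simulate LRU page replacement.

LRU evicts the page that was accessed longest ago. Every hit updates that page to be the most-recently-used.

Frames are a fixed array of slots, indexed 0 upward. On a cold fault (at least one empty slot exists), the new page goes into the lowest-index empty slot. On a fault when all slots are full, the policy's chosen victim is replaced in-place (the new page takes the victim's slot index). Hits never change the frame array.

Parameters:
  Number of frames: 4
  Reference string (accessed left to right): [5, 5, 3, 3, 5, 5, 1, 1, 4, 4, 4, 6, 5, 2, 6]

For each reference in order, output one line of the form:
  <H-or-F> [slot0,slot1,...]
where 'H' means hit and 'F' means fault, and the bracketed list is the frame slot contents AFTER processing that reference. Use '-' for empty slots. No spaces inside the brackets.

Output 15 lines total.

F [5,-,-,-]
H [5,-,-,-]
F [5,3,-,-]
H [5,3,-,-]
H [5,3,-,-]
H [5,3,-,-]
F [5,3,1,-]
H [5,3,1,-]
F [5,3,1,4]
H [5,3,1,4]
H [5,3,1,4]
F [5,6,1,4]
H [5,6,1,4]
F [5,6,2,4]
H [5,6,2,4]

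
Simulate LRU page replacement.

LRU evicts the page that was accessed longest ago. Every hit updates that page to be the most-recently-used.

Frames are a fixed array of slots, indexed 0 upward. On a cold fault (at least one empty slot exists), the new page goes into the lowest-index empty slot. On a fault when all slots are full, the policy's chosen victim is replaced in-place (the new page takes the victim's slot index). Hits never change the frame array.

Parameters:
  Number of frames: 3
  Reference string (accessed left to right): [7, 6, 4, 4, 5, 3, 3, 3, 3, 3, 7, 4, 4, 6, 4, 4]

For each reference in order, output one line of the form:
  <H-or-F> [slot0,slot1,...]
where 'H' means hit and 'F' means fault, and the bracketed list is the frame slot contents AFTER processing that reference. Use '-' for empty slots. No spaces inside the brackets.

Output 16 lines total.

F [7,-,-]
F [7,6,-]
F [7,6,4]
H [7,6,4]
F [5,6,4]
F [5,3,4]
H [5,3,4]
H [5,3,4]
H [5,3,4]
H [5,3,4]
F [5,3,7]
F [4,3,7]
H [4,3,7]
F [4,6,7]
H [4,6,7]
H [4,6,7]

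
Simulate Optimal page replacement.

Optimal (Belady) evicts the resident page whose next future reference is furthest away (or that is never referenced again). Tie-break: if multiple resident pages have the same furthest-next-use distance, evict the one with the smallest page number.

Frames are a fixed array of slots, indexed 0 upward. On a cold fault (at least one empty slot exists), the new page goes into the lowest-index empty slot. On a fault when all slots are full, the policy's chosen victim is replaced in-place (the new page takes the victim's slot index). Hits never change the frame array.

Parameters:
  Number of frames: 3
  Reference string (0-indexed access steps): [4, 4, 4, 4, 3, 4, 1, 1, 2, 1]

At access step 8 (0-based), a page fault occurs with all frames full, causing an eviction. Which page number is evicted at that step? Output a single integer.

Step 0: ref 4 -> FAULT, frames=[4,-,-]
Step 1: ref 4 -> HIT, frames=[4,-,-]
Step 2: ref 4 -> HIT, frames=[4,-,-]
Step 3: ref 4 -> HIT, frames=[4,-,-]
Step 4: ref 3 -> FAULT, frames=[4,3,-]
Step 5: ref 4 -> HIT, frames=[4,3,-]
Step 6: ref 1 -> FAULT, frames=[4,3,1]
Step 7: ref 1 -> HIT, frames=[4,3,1]
Step 8: ref 2 -> FAULT, evict 3, frames=[4,2,1]
At step 8: evicted page 3

Answer: 3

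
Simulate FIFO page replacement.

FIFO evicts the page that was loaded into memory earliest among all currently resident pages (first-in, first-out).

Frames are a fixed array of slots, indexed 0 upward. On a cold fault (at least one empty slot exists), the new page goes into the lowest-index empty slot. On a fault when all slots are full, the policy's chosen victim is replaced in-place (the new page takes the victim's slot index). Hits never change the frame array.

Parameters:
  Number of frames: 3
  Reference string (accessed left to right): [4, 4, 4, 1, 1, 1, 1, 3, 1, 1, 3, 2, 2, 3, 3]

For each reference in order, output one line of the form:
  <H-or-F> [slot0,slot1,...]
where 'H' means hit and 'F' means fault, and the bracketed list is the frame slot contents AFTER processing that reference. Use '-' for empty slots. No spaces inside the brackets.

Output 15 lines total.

F [4,-,-]
H [4,-,-]
H [4,-,-]
F [4,1,-]
H [4,1,-]
H [4,1,-]
H [4,1,-]
F [4,1,3]
H [4,1,3]
H [4,1,3]
H [4,1,3]
F [2,1,3]
H [2,1,3]
H [2,1,3]
H [2,1,3]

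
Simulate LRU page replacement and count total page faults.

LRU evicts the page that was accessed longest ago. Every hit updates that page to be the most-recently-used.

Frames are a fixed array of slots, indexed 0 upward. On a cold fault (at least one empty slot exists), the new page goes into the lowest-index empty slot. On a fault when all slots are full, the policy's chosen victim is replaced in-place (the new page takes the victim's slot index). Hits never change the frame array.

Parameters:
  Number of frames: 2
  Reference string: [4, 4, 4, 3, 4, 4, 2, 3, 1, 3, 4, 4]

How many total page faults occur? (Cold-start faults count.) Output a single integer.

Answer: 6

Derivation:
Step 0: ref 4 → FAULT, frames=[4,-]
Step 1: ref 4 → HIT, frames=[4,-]
Step 2: ref 4 → HIT, frames=[4,-]
Step 3: ref 3 → FAULT, frames=[4,3]
Step 4: ref 4 → HIT, frames=[4,3]
Step 5: ref 4 → HIT, frames=[4,3]
Step 6: ref 2 → FAULT (evict 3), frames=[4,2]
Step 7: ref 3 → FAULT (evict 4), frames=[3,2]
Step 8: ref 1 → FAULT (evict 2), frames=[3,1]
Step 9: ref 3 → HIT, frames=[3,1]
Step 10: ref 4 → FAULT (evict 1), frames=[3,4]
Step 11: ref 4 → HIT, frames=[3,4]
Total faults: 6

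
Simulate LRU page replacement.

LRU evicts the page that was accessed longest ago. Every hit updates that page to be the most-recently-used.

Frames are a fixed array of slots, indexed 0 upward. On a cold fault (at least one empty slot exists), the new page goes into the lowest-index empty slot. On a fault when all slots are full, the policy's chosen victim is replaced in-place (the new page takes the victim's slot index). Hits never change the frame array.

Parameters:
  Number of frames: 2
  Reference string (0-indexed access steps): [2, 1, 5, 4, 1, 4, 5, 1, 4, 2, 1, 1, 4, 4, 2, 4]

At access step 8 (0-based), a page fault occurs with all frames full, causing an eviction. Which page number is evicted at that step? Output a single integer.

Step 0: ref 2 -> FAULT, frames=[2,-]
Step 1: ref 1 -> FAULT, frames=[2,1]
Step 2: ref 5 -> FAULT, evict 2, frames=[5,1]
Step 3: ref 4 -> FAULT, evict 1, frames=[5,4]
Step 4: ref 1 -> FAULT, evict 5, frames=[1,4]
Step 5: ref 4 -> HIT, frames=[1,4]
Step 6: ref 5 -> FAULT, evict 1, frames=[5,4]
Step 7: ref 1 -> FAULT, evict 4, frames=[5,1]
Step 8: ref 4 -> FAULT, evict 5, frames=[4,1]
At step 8: evicted page 5

Answer: 5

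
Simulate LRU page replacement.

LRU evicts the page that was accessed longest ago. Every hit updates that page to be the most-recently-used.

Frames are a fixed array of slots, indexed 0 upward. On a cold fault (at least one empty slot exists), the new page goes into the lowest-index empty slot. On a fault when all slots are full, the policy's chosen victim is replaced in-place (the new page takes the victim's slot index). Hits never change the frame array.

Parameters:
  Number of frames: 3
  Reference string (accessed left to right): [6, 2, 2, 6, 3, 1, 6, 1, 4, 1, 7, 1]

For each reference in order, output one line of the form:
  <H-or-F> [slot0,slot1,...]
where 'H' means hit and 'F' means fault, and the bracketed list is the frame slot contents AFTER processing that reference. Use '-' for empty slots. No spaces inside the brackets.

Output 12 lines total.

F [6,-,-]
F [6,2,-]
H [6,2,-]
H [6,2,-]
F [6,2,3]
F [6,1,3]
H [6,1,3]
H [6,1,3]
F [6,1,4]
H [6,1,4]
F [7,1,4]
H [7,1,4]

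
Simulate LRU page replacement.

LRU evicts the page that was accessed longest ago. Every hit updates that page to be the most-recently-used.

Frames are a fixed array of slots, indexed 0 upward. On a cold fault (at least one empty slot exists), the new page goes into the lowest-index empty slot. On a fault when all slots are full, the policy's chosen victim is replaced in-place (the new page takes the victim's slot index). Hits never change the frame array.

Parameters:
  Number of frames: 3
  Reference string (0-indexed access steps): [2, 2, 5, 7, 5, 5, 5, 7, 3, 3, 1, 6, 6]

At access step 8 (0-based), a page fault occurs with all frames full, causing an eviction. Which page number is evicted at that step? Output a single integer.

Answer: 2

Derivation:
Step 0: ref 2 -> FAULT, frames=[2,-,-]
Step 1: ref 2 -> HIT, frames=[2,-,-]
Step 2: ref 5 -> FAULT, frames=[2,5,-]
Step 3: ref 7 -> FAULT, frames=[2,5,7]
Step 4: ref 5 -> HIT, frames=[2,5,7]
Step 5: ref 5 -> HIT, frames=[2,5,7]
Step 6: ref 5 -> HIT, frames=[2,5,7]
Step 7: ref 7 -> HIT, frames=[2,5,7]
Step 8: ref 3 -> FAULT, evict 2, frames=[3,5,7]
At step 8: evicted page 2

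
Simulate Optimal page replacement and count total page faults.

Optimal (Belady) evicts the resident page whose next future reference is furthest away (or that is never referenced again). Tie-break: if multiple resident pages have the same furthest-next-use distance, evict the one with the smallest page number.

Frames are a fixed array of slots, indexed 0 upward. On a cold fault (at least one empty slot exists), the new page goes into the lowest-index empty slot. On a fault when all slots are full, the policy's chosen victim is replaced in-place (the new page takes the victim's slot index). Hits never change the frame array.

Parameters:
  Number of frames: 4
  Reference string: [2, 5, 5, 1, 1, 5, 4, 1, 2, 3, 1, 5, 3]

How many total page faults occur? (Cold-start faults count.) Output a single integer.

Step 0: ref 2 → FAULT, frames=[2,-,-,-]
Step 1: ref 5 → FAULT, frames=[2,5,-,-]
Step 2: ref 5 → HIT, frames=[2,5,-,-]
Step 3: ref 1 → FAULT, frames=[2,5,1,-]
Step 4: ref 1 → HIT, frames=[2,5,1,-]
Step 5: ref 5 → HIT, frames=[2,5,1,-]
Step 6: ref 4 → FAULT, frames=[2,5,1,4]
Step 7: ref 1 → HIT, frames=[2,5,1,4]
Step 8: ref 2 → HIT, frames=[2,5,1,4]
Step 9: ref 3 → FAULT (evict 2), frames=[3,5,1,4]
Step 10: ref 1 → HIT, frames=[3,5,1,4]
Step 11: ref 5 → HIT, frames=[3,5,1,4]
Step 12: ref 3 → HIT, frames=[3,5,1,4]
Total faults: 5

Answer: 5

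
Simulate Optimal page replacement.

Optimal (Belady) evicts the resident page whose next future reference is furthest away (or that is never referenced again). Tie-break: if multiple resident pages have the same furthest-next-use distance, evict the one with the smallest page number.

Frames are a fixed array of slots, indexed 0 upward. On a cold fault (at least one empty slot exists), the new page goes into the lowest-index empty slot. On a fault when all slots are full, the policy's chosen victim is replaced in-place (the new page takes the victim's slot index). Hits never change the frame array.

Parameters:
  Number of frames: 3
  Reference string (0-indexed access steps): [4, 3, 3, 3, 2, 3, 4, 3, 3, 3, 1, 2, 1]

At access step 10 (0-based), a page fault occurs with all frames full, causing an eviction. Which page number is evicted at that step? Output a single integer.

Answer: 3

Derivation:
Step 0: ref 4 -> FAULT, frames=[4,-,-]
Step 1: ref 3 -> FAULT, frames=[4,3,-]
Step 2: ref 3 -> HIT, frames=[4,3,-]
Step 3: ref 3 -> HIT, frames=[4,3,-]
Step 4: ref 2 -> FAULT, frames=[4,3,2]
Step 5: ref 3 -> HIT, frames=[4,3,2]
Step 6: ref 4 -> HIT, frames=[4,3,2]
Step 7: ref 3 -> HIT, frames=[4,3,2]
Step 8: ref 3 -> HIT, frames=[4,3,2]
Step 9: ref 3 -> HIT, frames=[4,3,2]
Step 10: ref 1 -> FAULT, evict 3, frames=[4,1,2]
At step 10: evicted page 3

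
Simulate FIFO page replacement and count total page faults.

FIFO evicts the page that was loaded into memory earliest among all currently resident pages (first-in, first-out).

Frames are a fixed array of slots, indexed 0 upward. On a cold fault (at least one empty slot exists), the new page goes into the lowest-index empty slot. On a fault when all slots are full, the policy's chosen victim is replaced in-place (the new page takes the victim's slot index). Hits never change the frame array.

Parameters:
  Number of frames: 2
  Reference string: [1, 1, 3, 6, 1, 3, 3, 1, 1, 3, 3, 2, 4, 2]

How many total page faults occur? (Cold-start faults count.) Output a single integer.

Step 0: ref 1 → FAULT, frames=[1,-]
Step 1: ref 1 → HIT, frames=[1,-]
Step 2: ref 3 → FAULT, frames=[1,3]
Step 3: ref 6 → FAULT (evict 1), frames=[6,3]
Step 4: ref 1 → FAULT (evict 3), frames=[6,1]
Step 5: ref 3 → FAULT (evict 6), frames=[3,1]
Step 6: ref 3 → HIT, frames=[3,1]
Step 7: ref 1 → HIT, frames=[3,1]
Step 8: ref 1 → HIT, frames=[3,1]
Step 9: ref 3 → HIT, frames=[3,1]
Step 10: ref 3 → HIT, frames=[3,1]
Step 11: ref 2 → FAULT (evict 1), frames=[3,2]
Step 12: ref 4 → FAULT (evict 3), frames=[4,2]
Step 13: ref 2 → HIT, frames=[4,2]
Total faults: 7

Answer: 7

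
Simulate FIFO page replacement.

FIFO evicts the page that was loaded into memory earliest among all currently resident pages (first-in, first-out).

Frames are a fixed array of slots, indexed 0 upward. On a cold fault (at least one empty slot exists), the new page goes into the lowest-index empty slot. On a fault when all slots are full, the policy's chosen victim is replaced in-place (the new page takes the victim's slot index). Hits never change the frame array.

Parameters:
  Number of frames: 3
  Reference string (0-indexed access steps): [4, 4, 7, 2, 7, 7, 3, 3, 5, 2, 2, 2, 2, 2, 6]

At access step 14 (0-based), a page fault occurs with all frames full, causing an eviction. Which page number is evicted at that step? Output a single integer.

Answer: 2

Derivation:
Step 0: ref 4 -> FAULT, frames=[4,-,-]
Step 1: ref 4 -> HIT, frames=[4,-,-]
Step 2: ref 7 -> FAULT, frames=[4,7,-]
Step 3: ref 2 -> FAULT, frames=[4,7,2]
Step 4: ref 7 -> HIT, frames=[4,7,2]
Step 5: ref 7 -> HIT, frames=[4,7,2]
Step 6: ref 3 -> FAULT, evict 4, frames=[3,7,2]
Step 7: ref 3 -> HIT, frames=[3,7,2]
Step 8: ref 5 -> FAULT, evict 7, frames=[3,5,2]
Step 9: ref 2 -> HIT, frames=[3,5,2]
Step 10: ref 2 -> HIT, frames=[3,5,2]
Step 11: ref 2 -> HIT, frames=[3,5,2]
Step 12: ref 2 -> HIT, frames=[3,5,2]
Step 13: ref 2 -> HIT, frames=[3,5,2]
Step 14: ref 6 -> FAULT, evict 2, frames=[3,5,6]
At step 14: evicted page 2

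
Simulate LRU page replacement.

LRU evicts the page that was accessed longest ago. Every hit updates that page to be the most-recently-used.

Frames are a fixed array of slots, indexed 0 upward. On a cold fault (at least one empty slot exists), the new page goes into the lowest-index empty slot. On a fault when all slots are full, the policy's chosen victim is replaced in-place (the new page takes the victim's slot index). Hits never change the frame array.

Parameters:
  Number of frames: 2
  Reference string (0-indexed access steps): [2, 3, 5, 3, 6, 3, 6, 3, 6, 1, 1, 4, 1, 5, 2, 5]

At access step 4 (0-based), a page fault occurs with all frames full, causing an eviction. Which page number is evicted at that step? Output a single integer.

Answer: 5

Derivation:
Step 0: ref 2 -> FAULT, frames=[2,-]
Step 1: ref 3 -> FAULT, frames=[2,3]
Step 2: ref 5 -> FAULT, evict 2, frames=[5,3]
Step 3: ref 3 -> HIT, frames=[5,3]
Step 4: ref 6 -> FAULT, evict 5, frames=[6,3]
At step 4: evicted page 5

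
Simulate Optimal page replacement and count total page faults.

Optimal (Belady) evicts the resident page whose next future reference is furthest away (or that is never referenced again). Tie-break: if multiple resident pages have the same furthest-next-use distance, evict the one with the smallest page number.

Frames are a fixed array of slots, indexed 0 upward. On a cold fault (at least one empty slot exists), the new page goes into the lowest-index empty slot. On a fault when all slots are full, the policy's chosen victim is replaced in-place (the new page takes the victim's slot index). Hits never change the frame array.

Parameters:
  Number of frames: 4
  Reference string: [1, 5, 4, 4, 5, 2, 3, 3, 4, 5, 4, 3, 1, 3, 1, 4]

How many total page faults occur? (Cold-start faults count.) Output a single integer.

Answer: 5

Derivation:
Step 0: ref 1 → FAULT, frames=[1,-,-,-]
Step 1: ref 5 → FAULT, frames=[1,5,-,-]
Step 2: ref 4 → FAULT, frames=[1,5,4,-]
Step 3: ref 4 → HIT, frames=[1,5,4,-]
Step 4: ref 5 → HIT, frames=[1,5,4,-]
Step 5: ref 2 → FAULT, frames=[1,5,4,2]
Step 6: ref 3 → FAULT (evict 2), frames=[1,5,4,3]
Step 7: ref 3 → HIT, frames=[1,5,4,3]
Step 8: ref 4 → HIT, frames=[1,5,4,3]
Step 9: ref 5 → HIT, frames=[1,5,4,3]
Step 10: ref 4 → HIT, frames=[1,5,4,3]
Step 11: ref 3 → HIT, frames=[1,5,4,3]
Step 12: ref 1 → HIT, frames=[1,5,4,3]
Step 13: ref 3 → HIT, frames=[1,5,4,3]
Step 14: ref 1 → HIT, frames=[1,5,4,3]
Step 15: ref 4 → HIT, frames=[1,5,4,3]
Total faults: 5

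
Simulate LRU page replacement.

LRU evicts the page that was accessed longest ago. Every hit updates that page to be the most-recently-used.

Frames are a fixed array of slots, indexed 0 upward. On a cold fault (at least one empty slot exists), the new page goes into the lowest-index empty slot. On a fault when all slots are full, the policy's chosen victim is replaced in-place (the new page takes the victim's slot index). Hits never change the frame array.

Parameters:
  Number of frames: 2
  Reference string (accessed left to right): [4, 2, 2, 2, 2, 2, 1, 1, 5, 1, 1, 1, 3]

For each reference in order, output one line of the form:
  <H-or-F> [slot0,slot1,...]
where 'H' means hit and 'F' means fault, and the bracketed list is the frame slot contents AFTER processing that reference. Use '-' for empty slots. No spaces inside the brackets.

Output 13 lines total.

F [4,-]
F [4,2]
H [4,2]
H [4,2]
H [4,2]
H [4,2]
F [1,2]
H [1,2]
F [1,5]
H [1,5]
H [1,5]
H [1,5]
F [1,3]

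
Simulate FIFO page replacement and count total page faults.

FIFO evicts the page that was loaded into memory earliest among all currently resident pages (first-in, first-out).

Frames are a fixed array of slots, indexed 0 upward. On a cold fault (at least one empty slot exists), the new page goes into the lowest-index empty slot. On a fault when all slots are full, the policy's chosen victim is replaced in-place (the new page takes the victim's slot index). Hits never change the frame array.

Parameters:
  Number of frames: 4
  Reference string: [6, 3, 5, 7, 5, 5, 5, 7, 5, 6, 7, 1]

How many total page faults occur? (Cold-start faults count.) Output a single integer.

Answer: 5

Derivation:
Step 0: ref 6 → FAULT, frames=[6,-,-,-]
Step 1: ref 3 → FAULT, frames=[6,3,-,-]
Step 2: ref 5 → FAULT, frames=[6,3,5,-]
Step 3: ref 7 → FAULT, frames=[6,3,5,7]
Step 4: ref 5 → HIT, frames=[6,3,5,7]
Step 5: ref 5 → HIT, frames=[6,3,5,7]
Step 6: ref 5 → HIT, frames=[6,3,5,7]
Step 7: ref 7 → HIT, frames=[6,3,5,7]
Step 8: ref 5 → HIT, frames=[6,3,5,7]
Step 9: ref 6 → HIT, frames=[6,3,5,7]
Step 10: ref 7 → HIT, frames=[6,3,5,7]
Step 11: ref 1 → FAULT (evict 6), frames=[1,3,5,7]
Total faults: 5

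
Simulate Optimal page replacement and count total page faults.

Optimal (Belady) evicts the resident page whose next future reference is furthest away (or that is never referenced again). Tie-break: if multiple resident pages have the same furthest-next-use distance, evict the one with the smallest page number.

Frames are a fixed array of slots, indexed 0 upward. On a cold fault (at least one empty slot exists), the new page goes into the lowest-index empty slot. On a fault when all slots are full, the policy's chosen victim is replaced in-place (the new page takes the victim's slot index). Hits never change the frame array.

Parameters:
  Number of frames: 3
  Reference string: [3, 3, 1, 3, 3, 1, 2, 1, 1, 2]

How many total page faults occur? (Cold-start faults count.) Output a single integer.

Answer: 3

Derivation:
Step 0: ref 3 → FAULT, frames=[3,-,-]
Step 1: ref 3 → HIT, frames=[3,-,-]
Step 2: ref 1 → FAULT, frames=[3,1,-]
Step 3: ref 3 → HIT, frames=[3,1,-]
Step 4: ref 3 → HIT, frames=[3,1,-]
Step 5: ref 1 → HIT, frames=[3,1,-]
Step 6: ref 2 → FAULT, frames=[3,1,2]
Step 7: ref 1 → HIT, frames=[3,1,2]
Step 8: ref 1 → HIT, frames=[3,1,2]
Step 9: ref 2 → HIT, frames=[3,1,2]
Total faults: 3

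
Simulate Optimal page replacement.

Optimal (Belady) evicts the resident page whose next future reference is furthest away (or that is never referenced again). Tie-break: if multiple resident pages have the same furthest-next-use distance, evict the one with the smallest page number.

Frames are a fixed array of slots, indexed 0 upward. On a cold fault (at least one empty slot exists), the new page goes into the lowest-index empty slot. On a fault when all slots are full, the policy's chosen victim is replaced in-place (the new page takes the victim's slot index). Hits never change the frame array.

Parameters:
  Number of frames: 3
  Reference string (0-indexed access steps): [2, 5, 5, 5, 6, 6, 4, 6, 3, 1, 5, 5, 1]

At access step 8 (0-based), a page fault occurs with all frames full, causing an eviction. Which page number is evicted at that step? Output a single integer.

Step 0: ref 2 -> FAULT, frames=[2,-,-]
Step 1: ref 5 -> FAULT, frames=[2,5,-]
Step 2: ref 5 -> HIT, frames=[2,5,-]
Step 3: ref 5 -> HIT, frames=[2,5,-]
Step 4: ref 6 -> FAULT, frames=[2,5,6]
Step 5: ref 6 -> HIT, frames=[2,5,6]
Step 6: ref 4 -> FAULT, evict 2, frames=[4,5,6]
Step 7: ref 6 -> HIT, frames=[4,5,6]
Step 8: ref 3 -> FAULT, evict 4, frames=[3,5,6]
At step 8: evicted page 4

Answer: 4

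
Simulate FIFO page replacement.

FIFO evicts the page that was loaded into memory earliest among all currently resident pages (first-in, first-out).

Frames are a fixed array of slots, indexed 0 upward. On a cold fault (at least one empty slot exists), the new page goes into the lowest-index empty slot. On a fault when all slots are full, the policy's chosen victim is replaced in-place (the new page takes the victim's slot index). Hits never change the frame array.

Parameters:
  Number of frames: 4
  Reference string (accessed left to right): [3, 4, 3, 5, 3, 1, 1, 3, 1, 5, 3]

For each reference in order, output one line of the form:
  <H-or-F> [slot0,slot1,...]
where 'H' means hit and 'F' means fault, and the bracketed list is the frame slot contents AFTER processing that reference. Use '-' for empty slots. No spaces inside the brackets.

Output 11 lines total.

F [3,-,-,-]
F [3,4,-,-]
H [3,4,-,-]
F [3,4,5,-]
H [3,4,5,-]
F [3,4,5,1]
H [3,4,5,1]
H [3,4,5,1]
H [3,4,5,1]
H [3,4,5,1]
H [3,4,5,1]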